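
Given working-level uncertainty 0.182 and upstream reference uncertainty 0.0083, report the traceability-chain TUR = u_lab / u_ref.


TUR = u_lab / u_ref
= 0.182 / 0.0083
= 21.9277

21.9277


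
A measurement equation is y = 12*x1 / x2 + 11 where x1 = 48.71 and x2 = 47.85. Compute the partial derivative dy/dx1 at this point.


y = 12*x1 / x2 + 11
dy/dx1 = 12/x2
Evaluate at x2 = 47.85: c1 = 12 / 47.85
c1 = 0.2508

0.2508


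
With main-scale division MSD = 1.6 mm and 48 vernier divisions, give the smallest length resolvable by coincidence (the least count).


LC = MSD / n_div
= 1.6 / 48
= 0.0333

0.0333


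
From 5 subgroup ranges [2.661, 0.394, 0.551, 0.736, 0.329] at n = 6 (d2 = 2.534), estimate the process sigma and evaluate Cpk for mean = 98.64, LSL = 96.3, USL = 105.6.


R_bar = (2.661 + 0.394 + 0.551 + 0.736 + 0.329) / 5 = 0.9342
sigma = R_bar / d2 = 0.9342 / 2.534 = 0.36866614
Cp = (USL - LSL)/(6*sigma) = (105.6 - 96.3)/(6*0.36866614) = 4.2043
Cpu = (105.6 - 98.64)/(3*0.36866614) = 6.2930
Cpl = (98.64 - 96.3)/(3*0.36866614) = 2.1157
Cpk = min(Cpu, Cpl) = 2.1157

2.1157


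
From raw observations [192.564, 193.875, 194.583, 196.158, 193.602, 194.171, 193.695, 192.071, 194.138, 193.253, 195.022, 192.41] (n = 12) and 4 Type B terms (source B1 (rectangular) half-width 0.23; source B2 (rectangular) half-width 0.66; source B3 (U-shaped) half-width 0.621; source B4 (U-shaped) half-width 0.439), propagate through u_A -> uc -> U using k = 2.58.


mean = (192.564 + 193.875 + 194.583 + 196.158 + 193.602 + 194.171 + 193.695 + 192.071 + 194.138 + 193.253 + 195.022 + 192.41) / 12 = 193.7951667
s = sqrt(sum((x - mean)^2)/(n-1)) = 1.156894
u_A = s / sqrt(n) = 1.156894 / sqrt(12) = 0.33396653
u_B1 = 0.23 / sqrt(3) = 0.13279056
u_B2 = 0.66 / sqrt(3) = 0.38105118
u_B3 = 0.621 / sqrt(2) = 0.43911331
u_B4 = 0.439 / sqrt(2) = 0.31041988
uc = sqrt(0.33396653^2 + 0.13279056^2 + 0.38105118^2 + 0.43911331^2 + 0.31041988^2) = 0.75069833
U = k * uc = 2.58 * 0.75069833
U = 1.9368

1.9368


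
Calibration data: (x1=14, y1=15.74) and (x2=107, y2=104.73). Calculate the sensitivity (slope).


slope = (y2 - y1) / (x2 - x1)
= (104.73 - 15.74) / (107 - 14)
= 88.9900 / 93
= 0.9569

0.9569


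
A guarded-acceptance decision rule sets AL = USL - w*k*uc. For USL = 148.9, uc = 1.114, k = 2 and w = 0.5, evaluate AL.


U = k * uc = 2 * 1.114 = 2.228
guard band g = w * U = 0.5 * 2.228 = 1.114
AL = USL - g = 148.9 - 1.114
AL = 147.7860

147.7860


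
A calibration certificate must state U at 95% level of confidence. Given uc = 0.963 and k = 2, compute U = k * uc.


U = k * uc
U = 2 * 0.963
U = 1.9260

1.9260


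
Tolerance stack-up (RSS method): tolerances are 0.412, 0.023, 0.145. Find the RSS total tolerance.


RSS = sqrt(0.412^2 + 0.023^2 + 0.145^2)
= sqrt(0.191298)
= 0.4374

0.4374


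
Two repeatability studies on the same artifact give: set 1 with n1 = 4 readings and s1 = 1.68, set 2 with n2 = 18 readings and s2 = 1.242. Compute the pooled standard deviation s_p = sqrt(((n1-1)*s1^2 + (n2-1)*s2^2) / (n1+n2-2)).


s_p = sqrt(((n1-1)*s1^2 + (n2-1)*s2^2) / (n1+n2-2))
numerator = (4-1)*1.68^2 + (18-1)*1.242^2 = 8.4672 + 26.223588 = 34.690788
denominator = 4 + 18 - 2 = 20
s_p^2 = 34.690788 / 20 = 1.7345394
s_p = sqrt(1.7345394) = 1.3170

1.3170


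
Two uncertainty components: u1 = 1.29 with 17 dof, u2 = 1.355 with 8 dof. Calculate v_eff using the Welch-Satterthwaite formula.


uc = sqrt(u1^2 + u2^2) = sqrt(1.29^2 + 1.355^2) = 1.8708621
v_eff = uc^4 / (u1^4/v1 + u2^4/v2)
= 1.8708621^4 / (1.29^4/17 + 1.355^4/8)
= 12.250875 / 0.58426929
v_eff = 20.9679

20.9679


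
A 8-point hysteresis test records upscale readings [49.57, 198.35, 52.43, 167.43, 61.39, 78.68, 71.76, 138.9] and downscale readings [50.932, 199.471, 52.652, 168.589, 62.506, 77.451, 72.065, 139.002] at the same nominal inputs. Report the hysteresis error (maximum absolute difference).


|49.57 - 50.932| = 1.3620
|198.35 - 199.471| = 1.1210
|52.43 - 52.652| = 0.2220
|167.43 - 168.589| = 1.1590
|61.39 - 62.506| = 1.1160
|78.68 - 77.451| = 1.2290
|71.76 - 72.065| = 0.3050
|138.9 - 139.002| = 0.1020
hysteresis = max(diffs) = 1.3620

1.3620


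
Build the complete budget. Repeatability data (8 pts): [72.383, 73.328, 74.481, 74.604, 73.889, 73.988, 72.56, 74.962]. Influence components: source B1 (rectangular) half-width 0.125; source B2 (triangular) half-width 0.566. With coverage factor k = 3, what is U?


mean = (72.383 + 73.328 + 74.481 + 74.604 + 73.889 + 73.988 + 72.56 + 74.962) / 8 = 73.774375
s = sqrt(sum((x - mean)^2)/(n-1)) = 0.94617319
u_A = s / sqrt(n) = 0.94617319 / sqrt(8) = 0.33452274
u_B1 = 0.125 / sqrt(3) = 0.072168784
u_B2 = 0.566 / sqrt(6) = 0.23106853
uc = sqrt(0.33452274^2 + 0.072168784^2 + 0.23106853^2) = 0.41292428
U = k * uc = 3 * 0.41292428
U = 1.2388

1.2388


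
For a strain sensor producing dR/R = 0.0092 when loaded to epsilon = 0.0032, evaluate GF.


GF = (dR/R) / epsilon
= 0.0092 / 0.0032
= 2.8750

2.8750


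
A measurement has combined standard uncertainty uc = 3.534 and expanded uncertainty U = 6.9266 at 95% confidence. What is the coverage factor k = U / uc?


k = U / uc
k = 6.9266 / 3.534
k = 1.96

1.96


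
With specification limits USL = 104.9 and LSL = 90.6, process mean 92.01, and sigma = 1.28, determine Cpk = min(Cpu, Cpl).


Cpu = (USL - mean) / (3*sigma) = (104.9 - 92.01) / (3*1.28) = 3.3568
Cpl = (mean - LSL) / (3*sigma) = (92.01 - 90.6) / (3*1.28) = 0.3672
Cpk = min(Cpu, Cpl) = 0.3672

0.3672


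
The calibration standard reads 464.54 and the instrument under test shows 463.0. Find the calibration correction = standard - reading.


Correction = standard - reading
= 464.54 - 463.0
= 1.5400

1.5400


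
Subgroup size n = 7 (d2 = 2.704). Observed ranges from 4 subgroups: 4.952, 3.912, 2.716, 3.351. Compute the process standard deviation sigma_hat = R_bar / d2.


R_bar = (4.952 + 3.912 + 2.716 + 3.351) / 4
R_bar = 14.931 / 4 = 3.73275
sigma_hat = R_bar / d2 = 3.73275 / 2.704 = 1.3805

1.3805


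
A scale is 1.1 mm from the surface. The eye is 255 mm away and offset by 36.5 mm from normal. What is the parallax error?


error = h * offset / d
= 1.1 * 36.5 / 255
= 0.1575

0.1575


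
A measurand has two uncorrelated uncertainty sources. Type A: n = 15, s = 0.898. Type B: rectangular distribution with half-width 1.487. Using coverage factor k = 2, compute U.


u_A = s / sqrt(n) = 0.898 / sqrt(15) = 0.2318626
u_B = half_width / sqrt(3) = 1.487 / sqrt(3) = 0.85851985
uc = sqrt(u_A^2 + u_B^2) = sqrt(0.2318626^2 + 0.85851985^2) = 0.8892787
U = k * uc = 2 * 0.8892787
U = 1.7786

1.7786


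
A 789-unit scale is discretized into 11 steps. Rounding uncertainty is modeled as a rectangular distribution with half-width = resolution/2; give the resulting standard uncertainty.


resolution = range / divisions
resolution = 789 / 11 = 71.727273
u_res = resolution / (2*sqrt(3))
u_res = 71.727273 / 3.4641016
u_res = 20.7059

20.7059


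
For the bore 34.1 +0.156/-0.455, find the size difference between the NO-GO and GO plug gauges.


GO = nominal - lower_tol (smallest hole = maximum material condition)
GO = 34.1 - 0.455 = 33.645
NO-GO = nominal + upper_tol (largest hole = least material condition)
NO-GO = 34.1 + 0.156 = 34.256
spread = NO-GO - GO = 34.256 - 33.645 = 0.6110

0.6110


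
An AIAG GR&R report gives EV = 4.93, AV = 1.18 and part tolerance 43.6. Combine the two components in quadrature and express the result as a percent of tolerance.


GRR = sqrt(EV^2 + AV^2) = sqrt(4.93^2 + 1.18^2) = 5.0692504
%GRR = GRR / tol * 100 = 5.0692504 / 43.6 * 100
%GRR = 11.6267

11.6267


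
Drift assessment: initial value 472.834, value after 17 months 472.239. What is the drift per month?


rate = (v2 - v1) / months
= (472.239 - 472.834) / 17
= -0.5950 / 17
= -0.0350

-0.0350


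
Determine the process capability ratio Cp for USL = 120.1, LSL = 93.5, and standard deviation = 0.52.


Cp = (USL - LSL) / (6 * sigma)
= (120.1 - 93.5) / (6 * 0.52)
= 26.6000 / 3.1200
= 8.5256

8.5256


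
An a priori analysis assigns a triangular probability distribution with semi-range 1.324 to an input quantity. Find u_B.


u_B = half_width / sqrt(6)
u_B = 1.324 / 2.4494897
u_B = 0.5405

0.5405


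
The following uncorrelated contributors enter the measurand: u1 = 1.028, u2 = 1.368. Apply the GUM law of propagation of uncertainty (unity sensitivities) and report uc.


uc = sqrt(1.028^2 + 1.368^2)
uc = sqrt(2.928208)
uc = 1.7112

1.7112


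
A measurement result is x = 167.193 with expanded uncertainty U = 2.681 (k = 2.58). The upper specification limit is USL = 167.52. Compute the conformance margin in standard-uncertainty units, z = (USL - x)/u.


u = U / k = 2.681 / 2.58 = 1.0391473
margin = |USL - x| = |167.52 - 167.193| = 0.327
z = margin / u = 0.327 / 1.0391473
z = 0.3147

0.3147


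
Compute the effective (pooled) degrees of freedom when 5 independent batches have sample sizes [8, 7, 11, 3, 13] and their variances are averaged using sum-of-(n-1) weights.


nu = sum_i (n_i - 1)
nu = ((8 - 1) + (7 - 1) + (11 - 1) + (3 - 1) + (13 - 1))
nu = 7 + 6 + 10 + 2 + 12
nu = 37

37


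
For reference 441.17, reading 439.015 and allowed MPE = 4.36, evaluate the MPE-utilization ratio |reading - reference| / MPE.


e = indication - reference = 439.015 - 441.17 = -2.1550
|e| = 2.1550
ratio = |e| / MPE = 2.1550 / 4.36
ratio = 0.4943

0.4943


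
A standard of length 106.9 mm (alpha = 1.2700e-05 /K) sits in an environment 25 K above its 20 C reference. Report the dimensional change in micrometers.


dL = L * alpha * dT
= 106.9 * 1.2700e-05 * 25
= 0.0339408 mm
dL_um = 0.0339408 * 1000 = 33.9408 um

33.9408


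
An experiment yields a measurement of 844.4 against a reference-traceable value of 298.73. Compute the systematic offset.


Systematic error = measured - true
= 844.4 - 298.73
= 545.6700

545.6700


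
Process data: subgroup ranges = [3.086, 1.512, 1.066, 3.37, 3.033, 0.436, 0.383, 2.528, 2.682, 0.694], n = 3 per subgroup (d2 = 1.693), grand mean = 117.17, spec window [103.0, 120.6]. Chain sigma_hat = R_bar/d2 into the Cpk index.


R_bar = (3.086 + 1.512 + 1.066 + 3.37 + 3.033 + 0.436 + 0.383 + 2.528 + 2.682 + 0.694) / 10 = 1.879
sigma = R_bar / d2 = 1.879 / 1.693 = 1.1098641
Cp = (USL - LSL)/(6*sigma) = (120.6 - 103.0)/(6*1.1098641) = 2.6430
Cpu = (120.6 - 117.17)/(3*1.1098641) = 1.0302
Cpl = (117.17 - 103.0)/(3*1.1098641) = 4.2558
Cpk = min(Cpu, Cpl) = 1.0302

1.0302


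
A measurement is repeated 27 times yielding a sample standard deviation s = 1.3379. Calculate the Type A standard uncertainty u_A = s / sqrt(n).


u_A = s / sqrt(n)
u_A = 1.3379 / sqrt(27)
u_A = 1.3379 / 5.1961524
u_A = 0.2575

0.2575


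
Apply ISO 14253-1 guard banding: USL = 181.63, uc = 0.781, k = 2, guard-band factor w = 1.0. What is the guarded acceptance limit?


U = k * uc = 2 * 0.781 = 1.562
guard band g = w * U = 1.0 * 1.562 = 1.562
AL = USL - g = 181.63 - 1.562
AL = 180.0680

180.0680


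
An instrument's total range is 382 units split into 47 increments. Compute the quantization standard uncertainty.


resolution = range / divisions
resolution = 382 / 47 = 8.1276596
u_res = resolution / (2*sqrt(3))
u_res = 8.1276596 / 3.4641016
u_res = 2.3463

2.3463


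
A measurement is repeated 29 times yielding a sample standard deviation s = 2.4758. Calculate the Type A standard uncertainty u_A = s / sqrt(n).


u_A = s / sqrt(n)
u_A = 2.4758 / sqrt(29)
u_A = 2.4758 / 5.3851648
u_A = 0.4597

0.4597


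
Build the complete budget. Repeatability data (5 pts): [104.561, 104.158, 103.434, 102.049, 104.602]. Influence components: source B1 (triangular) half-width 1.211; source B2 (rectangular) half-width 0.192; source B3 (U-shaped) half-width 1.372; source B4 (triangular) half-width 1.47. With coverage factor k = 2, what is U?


mean = (104.561 + 104.158 + 103.434 + 102.049 + 104.602) / 5 = 103.7608
s = sqrt(sum((x - mean)^2)/(n-1)) = 1.0656879
u_A = s / sqrt(n) = 1.0656879 / sqrt(5) = 0.47659012
u_B1 = 1.211 / sqrt(6) = 0.49438868
u_B2 = 0.192 / sqrt(3) = 0.11085125
u_B3 = 1.372 / sqrt(2) = 0.9701505
u_B4 = 1.47 / sqrt(6) = 0.60012499
uc = sqrt(0.47659012^2 + 0.49438868^2 + 0.11085125^2 + 0.9701505^2 + 0.60012499^2) = 1.3361094
U = k * uc = 2 * 1.3361094
U = 2.6722

2.6722


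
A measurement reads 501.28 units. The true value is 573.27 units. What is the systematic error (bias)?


Systematic error = measured - true
= 501.28 - 573.27
= -71.9900

-71.9900


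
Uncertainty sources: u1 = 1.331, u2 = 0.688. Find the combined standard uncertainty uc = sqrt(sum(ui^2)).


uc = sqrt(1.331^2 + 0.688^2)
uc = sqrt(2.244905)
uc = 1.4983

1.4983


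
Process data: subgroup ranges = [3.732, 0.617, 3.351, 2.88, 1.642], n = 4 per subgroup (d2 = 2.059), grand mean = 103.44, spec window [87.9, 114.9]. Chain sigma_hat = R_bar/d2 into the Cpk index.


R_bar = (3.732 + 0.617 + 3.351 + 2.88 + 1.642) / 5 = 2.4444
sigma = R_bar / d2 = 2.4444 / 2.059 = 1.1871782
Cp = (USL - LSL)/(6*sigma) = (114.9 - 87.9)/(6*1.1871782) = 3.7905
Cpu = (114.9 - 103.44)/(3*1.1871782) = 3.2177
Cpl = (103.44 - 87.9)/(3*1.1871782) = 4.3633
Cpk = min(Cpu, Cpl) = 3.2177

3.2177


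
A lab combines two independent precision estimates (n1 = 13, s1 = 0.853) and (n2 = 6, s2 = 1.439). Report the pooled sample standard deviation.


s_p = sqrt(((n1-1)*s1^2 + (n2-1)*s2^2) / (n1+n2-2))
numerator = (13-1)*0.853^2 + (6-1)*1.439^2 = 8.731308 + 10.353605 = 19.084913
denominator = 13 + 6 - 2 = 17
s_p^2 = 19.084913 / 17 = 1.1226419
s_p = sqrt(1.1226419) = 1.0595

1.0595


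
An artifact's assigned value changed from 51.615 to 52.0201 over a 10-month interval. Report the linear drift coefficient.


rate = (v2 - v1) / months
= (52.0201 - 51.615) / 10
= 0.4051 / 10
= 0.0405

0.0405


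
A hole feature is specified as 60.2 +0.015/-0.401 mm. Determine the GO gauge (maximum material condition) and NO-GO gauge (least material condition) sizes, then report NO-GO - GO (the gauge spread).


GO = nominal - lower_tol (smallest hole = maximum material condition)
GO = 60.2 - 0.401 = 59.799
NO-GO = nominal + upper_tol (largest hole = least material condition)
NO-GO = 60.2 + 0.015 = 60.215
spread = NO-GO - GO = 60.215 - 59.799 = 0.4160

0.4160


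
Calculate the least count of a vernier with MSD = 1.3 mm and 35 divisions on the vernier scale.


LC = MSD / n_div
= 1.3 / 35
= 0.0371

0.0371


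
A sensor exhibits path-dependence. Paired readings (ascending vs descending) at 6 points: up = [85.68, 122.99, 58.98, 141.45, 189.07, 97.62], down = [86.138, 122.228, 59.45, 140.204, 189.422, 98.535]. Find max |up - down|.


|85.68 - 86.138| = 0.4580
|122.99 - 122.228| = 0.7620
|58.98 - 59.45| = 0.4700
|141.45 - 140.204| = 1.2460
|189.07 - 189.422| = 0.3520
|97.62 - 98.535| = 0.9150
hysteresis = max(diffs) = 1.2460

1.2460


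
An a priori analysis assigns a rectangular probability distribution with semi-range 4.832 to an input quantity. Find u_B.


u_B = half_width / sqrt(3)
u_B = 4.832 / 1.7320508
u_B = 2.7898

2.7898


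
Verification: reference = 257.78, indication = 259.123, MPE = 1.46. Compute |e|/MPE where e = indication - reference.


e = indication - reference = 259.123 - 257.78 = 1.3430
|e| = 1.3430
ratio = |e| / MPE = 1.3430 / 1.46
ratio = 0.9199

0.9199


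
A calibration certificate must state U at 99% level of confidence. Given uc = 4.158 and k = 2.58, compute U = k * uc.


U = k * uc
U = 2.58 * 4.158
U = 10.7276

10.7276


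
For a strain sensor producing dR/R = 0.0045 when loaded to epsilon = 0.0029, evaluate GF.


GF = (dR/R) / epsilon
= 0.0045 / 0.0029
= 1.5517

1.5517


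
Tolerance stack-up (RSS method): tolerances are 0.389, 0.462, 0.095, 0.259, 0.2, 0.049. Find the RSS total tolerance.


RSS = sqrt(0.389^2 + 0.462^2 + 0.095^2 + 0.259^2 + 0.2^2 + 0.049^2)
= sqrt(0.483272)
= 0.6952

0.6952


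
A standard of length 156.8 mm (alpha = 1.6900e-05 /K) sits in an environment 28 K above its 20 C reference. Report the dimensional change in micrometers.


dL = L * alpha * dT
= 156.8 * 1.6900e-05 * 28
= 0.0741978 mm
dL_um = 0.0741978 * 1000 = 74.1978 um

74.1978


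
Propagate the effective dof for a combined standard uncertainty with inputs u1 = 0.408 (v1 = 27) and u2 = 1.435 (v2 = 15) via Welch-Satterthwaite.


uc = sqrt(u1^2 + u2^2) = sqrt(0.408^2 + 1.435^2) = 1.4918743
v_eff = uc^4 / (u1^4/v1 + u2^4/v2)
= 1.4918743^4 / (0.408^4/27 + 1.435^4/15)
= 4.9536912 / 0.28372015
v_eff = 17.4598

17.4598


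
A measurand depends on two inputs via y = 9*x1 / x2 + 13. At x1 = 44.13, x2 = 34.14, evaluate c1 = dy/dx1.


y = 9*x1 / x2 + 13
dy/dx1 = 9/x2
Evaluate at x2 = 34.14: c1 = 9 / 34.14
c1 = 0.2636

0.2636


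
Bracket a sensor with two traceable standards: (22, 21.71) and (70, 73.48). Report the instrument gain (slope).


slope = (y2 - y1) / (x2 - x1)
= (73.48 - 21.71) / (70 - 22)
= 51.7700 / 48
= 1.0785

1.0785


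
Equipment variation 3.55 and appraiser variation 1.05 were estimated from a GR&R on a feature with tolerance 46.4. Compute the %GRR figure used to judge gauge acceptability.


GRR = sqrt(EV^2 + AV^2) = sqrt(3.55^2 + 1.05^2) = 3.7020265
%GRR = GRR / tol * 100 = 3.7020265 / 46.4 * 100
%GRR = 7.9785

7.9785


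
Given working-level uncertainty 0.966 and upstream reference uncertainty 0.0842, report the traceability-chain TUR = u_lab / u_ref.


TUR = u_lab / u_ref
= 0.966 / 0.0842
= 11.4727

11.4727


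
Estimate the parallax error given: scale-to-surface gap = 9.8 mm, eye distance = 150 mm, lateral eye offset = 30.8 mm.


error = h * offset / d
= 9.8 * 30.8 / 150
= 2.0123

2.0123


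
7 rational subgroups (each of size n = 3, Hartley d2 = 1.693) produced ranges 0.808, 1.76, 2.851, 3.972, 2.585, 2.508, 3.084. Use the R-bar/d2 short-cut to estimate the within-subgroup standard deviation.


R_bar = (0.808 + 1.76 + 2.851 + 3.972 + 2.585 + 2.508 + 3.084) / 7
R_bar = 17.568 / 7 = 2.5097143
sigma_hat = R_bar / d2 = 2.5097143 / 1.693 = 1.4824

1.4824


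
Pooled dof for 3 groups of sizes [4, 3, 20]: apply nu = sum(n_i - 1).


nu = sum_i (n_i - 1)
nu = ((4 - 1) + (3 - 1) + (20 - 1))
nu = 3 + 2 + 19
nu = 24

24


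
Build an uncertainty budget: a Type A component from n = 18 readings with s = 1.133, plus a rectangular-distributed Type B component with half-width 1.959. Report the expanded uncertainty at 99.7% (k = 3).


u_A = s / sqrt(n) = 1.133 / sqrt(18) = 0.26705066
u_B = half_width / sqrt(3) = 1.959 / sqrt(3) = 1.1310292
uc = sqrt(u_A^2 + u_B^2) = sqrt(0.26705066^2 + 1.1310292^2) = 1.1621287
U = k * uc = 3 * 1.1621287
U = 3.4864

3.4864


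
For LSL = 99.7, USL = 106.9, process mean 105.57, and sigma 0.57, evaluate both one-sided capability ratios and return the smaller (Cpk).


Cpu = (USL - mean) / (3*sigma) = (106.9 - 105.57) / (3*0.57) = 0.7778
Cpl = (mean - LSL) / (3*sigma) = (105.57 - 99.7) / (3*0.57) = 3.4327
Cpk = min(Cpu, Cpl) = 0.7778

0.7778


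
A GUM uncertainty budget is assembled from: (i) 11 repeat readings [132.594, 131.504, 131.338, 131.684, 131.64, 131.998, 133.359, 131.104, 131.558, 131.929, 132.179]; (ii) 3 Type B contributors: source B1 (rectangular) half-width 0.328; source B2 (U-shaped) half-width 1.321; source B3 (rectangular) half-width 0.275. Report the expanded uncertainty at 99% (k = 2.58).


mean = (132.594 + 131.504 + 131.338 + 131.684 + 131.64 + 131.998 + 133.359 + 131.104 + 131.558 + 131.929 + 132.179) / 11 = 131.8988182
s = sqrt(sum((x - mean)^2)/(n-1)) = 0.63530179
u_A = s / sqrt(n) = 0.63530179 / sqrt(11) = 0.1915507
u_B1 = 0.328 / sqrt(3) = 0.18937089
u_B2 = 1.321 / sqrt(2) = 0.93408806
u_B3 = 0.275 / sqrt(3) = 0.15877132
uc = sqrt(0.1915507^2 + 0.18937089^2 + 0.93408806^2 + 0.15877132^2) = 0.98502885
U = k * uc = 2.58 * 0.98502885
U = 2.5414

2.5414


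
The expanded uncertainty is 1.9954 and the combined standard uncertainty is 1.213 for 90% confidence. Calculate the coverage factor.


k = U / uc
k = 1.9954 / 1.213
k = 1.645

1.645


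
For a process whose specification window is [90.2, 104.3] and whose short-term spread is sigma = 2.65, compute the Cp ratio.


Cp = (USL - LSL) / (6 * sigma)
= (104.3 - 90.2) / (6 * 2.65)
= 14.1000 / 15.9000
= 0.8868

0.8868


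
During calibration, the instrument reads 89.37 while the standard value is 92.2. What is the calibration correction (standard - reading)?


Correction = standard - reading
= 92.2 - 89.37
= 2.8300

2.8300


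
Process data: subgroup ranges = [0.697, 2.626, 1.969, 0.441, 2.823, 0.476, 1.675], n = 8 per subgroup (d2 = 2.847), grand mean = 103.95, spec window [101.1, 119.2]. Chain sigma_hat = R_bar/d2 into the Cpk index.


R_bar = (0.697 + 2.626 + 1.969 + 0.441 + 2.823 + 0.476 + 1.675) / 7 = 1.5295714
sigma = R_bar / d2 = 1.5295714 / 2.847 = 0.53725725
Cp = (USL - LSL)/(6*sigma) = (119.2 - 101.1)/(6*0.53725725) = 5.6149
Cpu = (119.2 - 103.95)/(3*0.53725725) = 9.4616
Cpl = (103.95 - 101.1)/(3*0.53725725) = 1.7682
Cpk = min(Cpu, Cpl) = 1.7682

1.7682


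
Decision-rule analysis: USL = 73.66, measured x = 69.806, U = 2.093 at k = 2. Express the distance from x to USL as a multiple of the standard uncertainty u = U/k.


u = U / k = 2.093 / 2 = 1.0465
margin = |USL - x| = |73.66 - 69.806| = 3.854
z = margin / u = 3.854 / 1.0465
z = 3.6828

3.6828


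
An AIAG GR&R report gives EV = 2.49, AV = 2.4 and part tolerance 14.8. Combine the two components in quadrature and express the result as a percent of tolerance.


GRR = sqrt(EV^2 + AV^2) = sqrt(2.49^2 + 2.4^2) = 3.4583378
%GRR = GRR / tol * 100 = 3.4583378 / 14.8 * 100
%GRR = 23.3671

23.3671


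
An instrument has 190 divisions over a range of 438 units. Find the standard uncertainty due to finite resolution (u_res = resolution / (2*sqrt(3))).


resolution = range / divisions
resolution = 438 / 190 = 2.3052632
u_res = resolution / (2*sqrt(3))
u_res = 2.3052632 / 3.4641016
u_res = 0.6655

0.6655


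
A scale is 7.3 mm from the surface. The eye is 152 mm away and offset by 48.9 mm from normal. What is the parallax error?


error = h * offset / d
= 7.3 * 48.9 / 152
= 2.3485

2.3485


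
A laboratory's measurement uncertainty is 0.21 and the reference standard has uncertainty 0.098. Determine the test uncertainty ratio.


TUR = u_lab / u_ref
= 0.21 / 0.098
= 2.1429

2.1429


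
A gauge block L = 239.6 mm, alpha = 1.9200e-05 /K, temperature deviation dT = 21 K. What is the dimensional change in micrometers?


dL = L * alpha * dT
= 239.6 * 1.9200e-05 * 21
= 0.0966067 mm
dL_um = 0.0966067 * 1000 = 96.6067 um

96.6067


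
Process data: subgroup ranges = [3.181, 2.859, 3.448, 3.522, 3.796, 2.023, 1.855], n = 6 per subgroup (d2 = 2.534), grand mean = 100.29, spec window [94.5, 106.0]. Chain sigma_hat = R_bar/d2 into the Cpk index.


R_bar = (3.181 + 2.859 + 3.448 + 3.522 + 3.796 + 2.023 + 1.855) / 7 = 2.9548571
sigma = R_bar / d2 = 2.9548571 / 2.534 = 1.1660841
Cp = (USL - LSL)/(6*sigma) = (106.0 - 94.5)/(6*1.1660841) = 1.6437
Cpu = (106.0 - 100.29)/(3*1.1660841) = 1.6322
Cpl = (100.29 - 94.5)/(3*1.1660841) = 1.6551
Cpk = min(Cpu, Cpl) = 1.6322

1.6322


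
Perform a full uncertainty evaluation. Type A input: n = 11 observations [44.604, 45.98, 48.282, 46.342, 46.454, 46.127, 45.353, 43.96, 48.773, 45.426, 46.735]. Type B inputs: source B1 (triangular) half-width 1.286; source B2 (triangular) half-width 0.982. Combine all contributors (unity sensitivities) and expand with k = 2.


mean = (44.604 + 45.98 + 48.282 + 46.342 + 46.454 + 46.127 + 45.353 + 43.96 + 48.773 + 45.426 + 46.735) / 11 = 46.18509091
s = sqrt(sum((x - mean)^2)/(n-1)) = 1.4233251
u_A = s / sqrt(n) = 1.4233251 / sqrt(11) = 0.42914866
u_B1 = 1.286 / sqrt(6) = 0.5250073
u_B2 = 0.982 / sqrt(6) = 0.40089982
uc = sqrt(0.42914866^2 + 0.5250073^2 + 0.40089982^2) = 0.78773213
U = k * uc = 2 * 0.78773213
U = 1.5755

1.5755


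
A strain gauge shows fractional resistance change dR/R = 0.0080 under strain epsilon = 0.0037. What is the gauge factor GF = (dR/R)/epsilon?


GF = (dR/R) / epsilon
= 0.0080 / 0.0037
= 2.1622

2.1622


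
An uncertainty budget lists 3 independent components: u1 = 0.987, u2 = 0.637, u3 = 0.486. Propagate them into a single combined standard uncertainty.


uc = sqrt(0.987^2 + 0.637^2 + 0.486^2)
uc = sqrt(1.616134)
uc = 1.2713

1.2713


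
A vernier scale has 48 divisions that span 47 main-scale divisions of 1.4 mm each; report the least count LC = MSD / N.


LC = MSD / n_div
= 1.4 / 48
= 0.0292

0.0292


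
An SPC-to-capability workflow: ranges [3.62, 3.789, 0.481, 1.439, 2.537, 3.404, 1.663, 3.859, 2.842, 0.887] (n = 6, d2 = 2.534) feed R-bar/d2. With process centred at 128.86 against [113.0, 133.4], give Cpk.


R_bar = (3.62 + 3.789 + 0.481 + 1.439 + 2.537 + 3.404 + 1.663 + 3.859 + 2.842 + 0.887) / 10 = 2.4521
sigma = R_bar / d2 = 2.4521 / 2.534 = 0.96767956
Cp = (USL - LSL)/(6*sigma) = (133.4 - 113.0)/(6*0.96767956) = 3.5136
Cpu = (133.4 - 128.86)/(3*0.96767956) = 1.5639
Cpl = (128.86 - 113.0)/(3*0.96767956) = 5.4632
Cpk = min(Cpu, Cpl) = 1.5639

1.5639


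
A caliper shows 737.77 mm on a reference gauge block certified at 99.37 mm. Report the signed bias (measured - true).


Systematic error = measured - true
= 737.77 - 99.37
= 638.4000

638.4000


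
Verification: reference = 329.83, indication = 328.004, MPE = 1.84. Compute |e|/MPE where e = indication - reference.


e = indication - reference = 328.004 - 329.83 = -1.8260
|e| = 1.8260
ratio = |e| / MPE = 1.8260 / 1.84
ratio = 0.9924

0.9924


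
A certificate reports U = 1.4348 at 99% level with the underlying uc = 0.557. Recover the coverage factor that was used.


k = U / uc
k = 1.4348 / 0.557
k = 2.576

2.576


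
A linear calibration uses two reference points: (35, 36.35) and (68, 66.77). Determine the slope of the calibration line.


slope = (y2 - y1) / (x2 - x1)
= (66.77 - 36.35) / (68 - 35)
= 30.4200 / 33
= 0.9218

0.9218


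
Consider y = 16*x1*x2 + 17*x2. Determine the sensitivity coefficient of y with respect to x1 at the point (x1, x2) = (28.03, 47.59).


y = 16*x1*x2 + 17*x2
dy/dx1 = 16*x2
Evaluate at x2 = 47.59: c1 = 16 * 47.59
c1 = 761.4400

761.4400


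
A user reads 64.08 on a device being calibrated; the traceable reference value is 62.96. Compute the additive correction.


Correction = standard - reading
= 62.96 - 64.08
= -1.1200

-1.1200


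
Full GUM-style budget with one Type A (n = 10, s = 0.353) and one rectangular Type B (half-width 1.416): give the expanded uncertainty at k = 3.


u_A = s / sqrt(n) = 0.353 / sqrt(10) = 0.1116284
u_B = half_width / sqrt(3) = 1.416 / sqrt(3) = 0.81752798
uc = sqrt(u_A^2 + u_B^2) = sqrt(0.1116284^2 + 0.81752798^2) = 0.82511387
U = k * uc = 3 * 0.82511387
U = 2.4753

2.4753


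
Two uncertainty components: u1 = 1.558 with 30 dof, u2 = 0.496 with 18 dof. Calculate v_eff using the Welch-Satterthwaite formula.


uc = sqrt(u1^2 + u2^2) = sqrt(1.558^2 + 0.496^2) = 1.6350474
v_eff = uc^4 / (u1^4/v1 + u2^4/v2)
= 1.6350474^4 / (1.558^4/30 + 0.496^4/18)
= 7.1469606 / 0.19976564
v_eff = 35.7767

35.7767


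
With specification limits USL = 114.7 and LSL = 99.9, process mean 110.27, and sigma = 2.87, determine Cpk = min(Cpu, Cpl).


Cpu = (USL - mean) / (3*sigma) = (114.7 - 110.27) / (3*2.87) = 0.5145
Cpl = (mean - LSL) / (3*sigma) = (110.27 - 99.9) / (3*2.87) = 1.2044
Cpk = min(Cpu, Cpl) = 0.5145

0.5145


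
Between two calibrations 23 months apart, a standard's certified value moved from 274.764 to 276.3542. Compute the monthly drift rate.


rate = (v2 - v1) / months
= (276.3542 - 274.764) / 23
= 1.5902 / 23
= 0.0691

0.0691


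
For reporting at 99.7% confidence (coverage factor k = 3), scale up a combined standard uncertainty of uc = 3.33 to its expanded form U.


U = k * uc
U = 3 * 3.33
U = 9.9900

9.9900


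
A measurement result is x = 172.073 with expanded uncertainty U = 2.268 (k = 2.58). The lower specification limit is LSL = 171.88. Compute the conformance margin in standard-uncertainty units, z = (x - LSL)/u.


u = U / k = 2.268 / 2.58 = 0.87906977
margin = |LSL - x| = |171.88 - 172.073| = 0.193
z = margin / u = 0.193 / 0.87906977
z = 0.2196

0.2196


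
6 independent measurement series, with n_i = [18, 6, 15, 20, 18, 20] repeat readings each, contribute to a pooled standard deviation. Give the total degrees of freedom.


nu = sum_i (n_i - 1)
nu = ((18 - 1) + (6 - 1) + (15 - 1) + (20 - 1) + (18 - 1) + (20 - 1))
nu = 17 + 5 + 14 + 19 + 17 + 19
nu = 91

91


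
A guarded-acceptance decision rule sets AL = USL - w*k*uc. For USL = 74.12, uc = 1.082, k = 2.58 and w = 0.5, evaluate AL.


U = k * uc = 2.58 * 1.082 = 2.79156
guard band g = w * U = 0.5 * 2.79156 = 1.39578
AL = USL - g = 74.12 - 1.39578
AL = 72.7242

72.7242


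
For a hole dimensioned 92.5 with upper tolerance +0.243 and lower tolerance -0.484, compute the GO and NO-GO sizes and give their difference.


GO = nominal - lower_tol (smallest hole = maximum material condition)
GO = 92.5 - 0.484 = 92.016
NO-GO = nominal + upper_tol (largest hole = least material condition)
NO-GO = 92.5 + 0.243 = 92.743
spread = NO-GO - GO = 92.743 - 92.016 = 0.7270

0.7270


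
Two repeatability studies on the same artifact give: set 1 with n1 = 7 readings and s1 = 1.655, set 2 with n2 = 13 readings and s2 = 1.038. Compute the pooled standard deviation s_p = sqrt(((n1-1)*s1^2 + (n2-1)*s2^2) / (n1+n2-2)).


s_p = sqrt(((n1-1)*s1^2 + (n2-1)*s2^2) / (n1+n2-2))
numerator = (7-1)*1.655^2 + (13-1)*1.038^2 = 16.43415 + 12.929328 = 29.363478
denominator = 7 + 13 - 2 = 18
s_p^2 = 29.363478 / 18 = 1.6313043
s_p = sqrt(1.6313043) = 1.2772

1.2772


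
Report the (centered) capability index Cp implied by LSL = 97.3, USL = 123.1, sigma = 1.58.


Cp = (USL - LSL) / (6 * sigma)
= (123.1 - 97.3) / (6 * 1.58)
= 25.8000 / 9.4800
= 2.7215

2.7215


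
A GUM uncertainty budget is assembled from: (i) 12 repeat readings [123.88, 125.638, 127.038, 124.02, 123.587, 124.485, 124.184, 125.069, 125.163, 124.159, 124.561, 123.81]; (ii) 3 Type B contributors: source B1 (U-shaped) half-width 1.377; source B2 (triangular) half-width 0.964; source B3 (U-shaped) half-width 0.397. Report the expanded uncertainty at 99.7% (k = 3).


mean = (123.88 + 125.638 + 127.038 + 124.02 + 123.587 + 124.485 + 124.184 + 125.069 + 125.163 + 124.159 + 124.561 + 123.81) / 12 = 124.6328333
s = sqrt(sum((x - mean)^2)/(n-1)) = 0.97386921
u_A = s / sqrt(n) = 0.97386921 / sqrt(12) = 0.28113183
u_B1 = 1.377 / sqrt(2) = 0.97368604
u_B2 = 0.964 / sqrt(6) = 0.39355135
u_B3 = 0.397 / sqrt(2) = 0.28072139
uc = sqrt(0.28113183^2 + 0.97368604^2 + 0.39355135^2 + 0.28072139^2) = 1.1228476
U = k * uc = 3 * 1.1228476
U = 3.3685

3.3685


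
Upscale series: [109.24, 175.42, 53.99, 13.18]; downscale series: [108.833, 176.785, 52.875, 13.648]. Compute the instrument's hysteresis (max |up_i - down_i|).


|109.24 - 108.833| = 0.4070
|175.42 - 176.785| = 1.3650
|53.99 - 52.875| = 1.1150
|13.18 - 13.648| = 0.4680
hysteresis = max(diffs) = 1.3650

1.3650


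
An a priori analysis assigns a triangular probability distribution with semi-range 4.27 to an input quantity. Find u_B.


u_B = half_width / sqrt(6)
u_B = 4.27 / 2.4494897
u_B = 1.7432

1.7432


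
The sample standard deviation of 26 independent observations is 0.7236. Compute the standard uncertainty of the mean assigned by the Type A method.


u_A = s / sqrt(n)
u_A = 0.7236 / sqrt(26)
u_A = 0.7236 / 5.0990195
u_A = 0.1419

0.1419


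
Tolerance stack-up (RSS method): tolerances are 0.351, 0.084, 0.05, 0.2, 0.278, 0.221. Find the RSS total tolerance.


RSS = sqrt(0.351^2 + 0.084^2 + 0.05^2 + 0.2^2 + 0.278^2 + 0.221^2)
= sqrt(0.298882)
= 0.5467

0.5467


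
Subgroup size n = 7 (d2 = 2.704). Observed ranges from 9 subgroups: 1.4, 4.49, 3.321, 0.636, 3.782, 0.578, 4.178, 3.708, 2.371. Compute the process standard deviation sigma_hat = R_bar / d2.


R_bar = (1.4 + 4.49 + 3.321 + 0.636 + 3.782 + 0.578 + 4.178 + 3.708 + 2.371) / 9
R_bar = 24.464 / 9 = 2.7182222
sigma_hat = R_bar / d2 = 2.7182222 / 2.704 = 1.0053

1.0053


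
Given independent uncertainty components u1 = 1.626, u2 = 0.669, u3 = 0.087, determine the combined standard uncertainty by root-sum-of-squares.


uc = sqrt(1.626^2 + 0.669^2 + 0.087^2)
uc = sqrt(3.099006)
uc = 1.7604

1.7604


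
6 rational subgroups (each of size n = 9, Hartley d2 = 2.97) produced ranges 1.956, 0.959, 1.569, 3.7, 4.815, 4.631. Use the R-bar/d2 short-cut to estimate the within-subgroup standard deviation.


R_bar = (1.956 + 0.959 + 1.569 + 3.7 + 4.815 + 4.631) / 6
R_bar = 17.63 / 6 = 2.9383333
sigma_hat = R_bar / d2 = 2.9383333 / 2.97 = 0.9893

0.9893


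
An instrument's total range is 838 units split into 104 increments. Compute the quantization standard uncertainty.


resolution = range / divisions
resolution = 838 / 104 = 8.0576923
u_res = resolution / (2*sqrt(3))
u_res = 8.0576923 / 3.4641016
u_res = 2.3261

2.3261


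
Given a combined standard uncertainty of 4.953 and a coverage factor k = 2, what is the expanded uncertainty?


U = k * uc
U = 2 * 4.953
U = 9.9060

9.9060


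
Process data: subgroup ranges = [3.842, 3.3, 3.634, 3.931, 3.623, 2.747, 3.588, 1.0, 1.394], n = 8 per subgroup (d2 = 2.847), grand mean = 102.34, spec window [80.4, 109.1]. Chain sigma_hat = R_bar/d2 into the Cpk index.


R_bar = (3.842 + 3.3 + 3.634 + 3.931 + 3.623 + 2.747 + 3.588 + 1.0 + 1.394) / 9 = 3.0065556
sigma = R_bar / d2 = 3.0065556 / 2.847 = 1.0560434
Cp = (USL - LSL)/(6*sigma) = (109.1 - 80.4)/(6*1.0560434) = 4.5295
Cpu = (109.1 - 102.34)/(3*1.0560434) = 2.1338
Cpl = (102.34 - 80.4)/(3*1.0560434) = 6.9252
Cpk = min(Cpu, Cpl) = 2.1338

2.1338


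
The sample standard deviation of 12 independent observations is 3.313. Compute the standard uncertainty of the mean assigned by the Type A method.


u_A = s / sqrt(n)
u_A = 3.313 / sqrt(12)
u_A = 3.313 / 3.4641016
u_A = 0.9564

0.9564


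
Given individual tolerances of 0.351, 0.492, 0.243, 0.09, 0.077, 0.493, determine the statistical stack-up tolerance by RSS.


RSS = sqrt(0.351^2 + 0.492^2 + 0.243^2 + 0.09^2 + 0.077^2 + 0.493^2)
= sqrt(0.681392)
= 0.8255

0.8255


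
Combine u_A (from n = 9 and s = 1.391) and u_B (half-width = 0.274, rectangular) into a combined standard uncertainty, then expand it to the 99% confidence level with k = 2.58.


u_A = s / sqrt(n) = 1.391 / sqrt(9) = 0.46366667
u_B = half_width / sqrt(3) = 0.274 / sqrt(3) = 0.15819397
uc = sqrt(u_A^2 + u_B^2) = sqrt(0.46366667^2 + 0.15819397^2) = 0.48991031
U = k * uc = 2.58 * 0.48991031
U = 1.2640

1.2640


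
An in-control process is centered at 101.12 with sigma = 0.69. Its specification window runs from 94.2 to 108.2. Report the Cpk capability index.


Cpu = (USL - mean) / (3*sigma) = (108.2 - 101.12) / (3*0.69) = 3.4203
Cpl = (mean - LSL) / (3*sigma) = (101.12 - 94.2) / (3*0.69) = 3.3430
Cpk = min(Cpu, Cpl) = 3.3430

3.3430


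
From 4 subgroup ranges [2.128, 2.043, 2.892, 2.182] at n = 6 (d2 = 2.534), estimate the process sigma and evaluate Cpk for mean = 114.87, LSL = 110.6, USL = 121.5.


R_bar = (2.128 + 2.043 + 2.892 + 2.182) / 4 = 2.31125
sigma = R_bar / d2 = 2.31125 / 2.534 = 0.9120955
Cp = (USL - LSL)/(6*sigma) = (121.5 - 110.6)/(6*0.9120955) = 1.9918
Cpu = (121.5 - 114.87)/(3*0.9120955) = 2.4230
Cpl = (114.87 - 110.6)/(3*0.9120955) = 1.5605
Cpk = min(Cpu, Cpl) = 1.5605

1.5605


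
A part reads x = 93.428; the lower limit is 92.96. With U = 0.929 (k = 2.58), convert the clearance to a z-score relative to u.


u = U / k = 0.929 / 2.58 = 0.36007752
margin = |LSL - x| = |92.96 - 93.428| = 0.468
z = margin / u = 0.468 / 0.36007752
z = 1.2997

1.2997


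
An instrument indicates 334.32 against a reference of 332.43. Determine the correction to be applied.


Correction = standard - reading
= 332.43 - 334.32
= -1.8900

-1.8900


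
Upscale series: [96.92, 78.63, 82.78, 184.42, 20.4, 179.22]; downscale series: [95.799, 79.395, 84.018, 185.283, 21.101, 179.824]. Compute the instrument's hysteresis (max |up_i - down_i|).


|96.92 - 95.799| = 1.1210
|78.63 - 79.395| = 0.7650
|82.78 - 84.018| = 1.2380
|184.42 - 185.283| = 0.8630
|20.4 - 21.101| = 0.7010
|179.22 - 179.824| = 0.6040
hysteresis = max(diffs) = 1.2380

1.2380


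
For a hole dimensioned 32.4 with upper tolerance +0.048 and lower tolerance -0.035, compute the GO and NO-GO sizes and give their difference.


GO = nominal - lower_tol (smallest hole = maximum material condition)
GO = 32.4 - 0.035 = 32.365
NO-GO = nominal + upper_tol (largest hole = least material condition)
NO-GO = 32.4 + 0.048 = 32.448
spread = NO-GO - GO = 32.448 - 32.365 = 0.0830

0.0830


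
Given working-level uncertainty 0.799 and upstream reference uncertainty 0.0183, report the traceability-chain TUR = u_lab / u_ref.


TUR = u_lab / u_ref
= 0.799 / 0.0183
= 43.6612

43.6612


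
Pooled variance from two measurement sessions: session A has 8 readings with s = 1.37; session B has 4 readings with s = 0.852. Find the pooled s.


s_p = sqrt(((n1-1)*s1^2 + (n2-1)*s2^2) / (n1+n2-2))
numerator = (8-1)*1.37^2 + (4-1)*0.852^2 = 13.1383 + 2.177712 = 15.316012
denominator = 8 + 4 - 2 = 10
s_p^2 = 15.316012 / 10 = 1.5316012
s_p = sqrt(1.5316012) = 1.2376

1.2376


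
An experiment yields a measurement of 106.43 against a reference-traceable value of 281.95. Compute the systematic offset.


Systematic error = measured - true
= 106.43 - 281.95
= -175.5200

-175.5200


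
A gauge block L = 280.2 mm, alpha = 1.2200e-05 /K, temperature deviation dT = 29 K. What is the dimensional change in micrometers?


dL = L * alpha * dT
= 280.2 * 1.2200e-05 * 29
= 0.0991348 mm
dL_um = 0.0991348 * 1000 = 99.1348 um

99.1348


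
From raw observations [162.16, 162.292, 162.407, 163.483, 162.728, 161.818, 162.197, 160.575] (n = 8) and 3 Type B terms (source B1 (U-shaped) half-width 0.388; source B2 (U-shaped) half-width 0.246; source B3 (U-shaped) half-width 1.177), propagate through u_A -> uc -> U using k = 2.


mean = (162.16 + 162.292 + 162.407 + 163.483 + 162.728 + 161.818 + 162.197 + 160.575) / 8 = 162.2075
s = sqrt(sum((x - mean)^2)/(n-1)) = 0.82495835
u_A = s / sqrt(n) = 0.82495835 / sqrt(8) = 0.29166682
u_B1 = 0.388 / sqrt(2) = 0.27435743
u_B2 = 0.246 / sqrt(2) = 0.17394827
u_B3 = 1.177 / sqrt(2) = 0.83226468
uc = sqrt(0.29166682^2 + 0.27435743^2 + 0.17394827^2 + 0.83226468^2) = 0.93982128
U = k * uc = 2 * 0.93982128
U = 1.8796

1.8796


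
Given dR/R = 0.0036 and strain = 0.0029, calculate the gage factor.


GF = (dR/R) / epsilon
= 0.0036 / 0.0029
= 1.2414

1.2414


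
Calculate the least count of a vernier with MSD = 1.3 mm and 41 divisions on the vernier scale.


LC = MSD / n_div
= 1.3 / 41
= 0.0317

0.0317


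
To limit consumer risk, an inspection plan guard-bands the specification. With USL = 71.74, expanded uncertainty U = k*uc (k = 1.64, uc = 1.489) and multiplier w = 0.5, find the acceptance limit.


U = k * uc = 1.64 * 1.489 = 2.44196
guard band g = w * U = 0.5 * 2.44196 = 1.22098
AL = USL - g = 71.74 - 1.22098
AL = 70.5190

70.5190


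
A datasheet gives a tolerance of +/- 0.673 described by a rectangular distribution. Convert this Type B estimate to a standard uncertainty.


u_B = half_width / sqrt(3)
u_B = 0.673 / 1.7320508
u_B = 0.3886

0.3886


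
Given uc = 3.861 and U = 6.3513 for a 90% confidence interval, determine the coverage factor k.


k = U / uc
k = 6.3513 / 3.861
k = 1.645

1.645


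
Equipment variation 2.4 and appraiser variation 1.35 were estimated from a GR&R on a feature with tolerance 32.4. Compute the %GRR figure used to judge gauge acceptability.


GRR = sqrt(EV^2 + AV^2) = sqrt(2.4^2 + 1.35^2) = 2.753634
%GRR = GRR / tol * 100 = 2.753634 / 32.4 * 100
%GRR = 8.4989

8.4989


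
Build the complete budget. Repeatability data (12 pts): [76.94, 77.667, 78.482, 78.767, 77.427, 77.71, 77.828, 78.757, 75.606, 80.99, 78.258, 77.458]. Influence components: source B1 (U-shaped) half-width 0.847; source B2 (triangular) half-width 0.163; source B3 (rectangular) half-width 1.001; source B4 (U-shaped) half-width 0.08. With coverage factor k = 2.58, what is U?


mean = (76.94 + 77.667 + 78.482 + 78.767 + 77.427 + 77.71 + 77.828 + 78.757 + 75.606 + 80.99 + 78.258 + 77.458) / 12 = 77.99083333
s = sqrt(sum((x - mean)^2)/(n-1)) = 1.2827818
u_A = s / sqrt(n) = 1.2827818 / sqrt(12) = 0.37030721
u_B1 = 0.847 / sqrt(2) = 0.59891944
u_B2 = 0.163 / sqrt(6) = 0.066544471
u_B3 = 1.001 / sqrt(3) = 0.57792762
u_B4 = 0.08 / sqrt(2) = 0.056568542
uc = sqrt(0.37030721^2 + 0.59891944^2 + 0.066544471^2 + 0.57792762^2 + 0.056568542^2) = 0.91512864
U = k * uc = 2.58 * 0.91512864
U = 2.3610

2.3610
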